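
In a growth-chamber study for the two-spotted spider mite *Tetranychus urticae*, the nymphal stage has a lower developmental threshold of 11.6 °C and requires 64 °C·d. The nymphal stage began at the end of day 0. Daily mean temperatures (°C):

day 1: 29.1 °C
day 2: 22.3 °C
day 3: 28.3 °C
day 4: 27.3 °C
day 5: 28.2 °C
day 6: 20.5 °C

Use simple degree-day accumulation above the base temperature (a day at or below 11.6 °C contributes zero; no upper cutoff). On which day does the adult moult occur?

day 5

Daily DD above 11.6 °C: 17.5, 10.7, 16.7, 15.7, 16.6, 8.9.
Cumulative: 17.5, 28.2, 44.9, 60.6, 77.2, 86.1.
The total first reaches 64 DD on day 5.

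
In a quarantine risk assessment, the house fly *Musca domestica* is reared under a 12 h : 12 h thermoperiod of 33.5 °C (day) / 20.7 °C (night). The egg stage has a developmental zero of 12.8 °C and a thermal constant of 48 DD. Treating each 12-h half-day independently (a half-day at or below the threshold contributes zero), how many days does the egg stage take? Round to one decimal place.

Day half: max(0, 33.5 − 12.8) × 0.5 = 20.7 × 0.5 = 10.35 DD.
Night half: max(0, 20.7 − 12.8) × 0.5 = 7.9 × 0.5 = 3.95 DD.
Per 24 h: 14.30 DD/day.
Duration = 48 / 14.30 = 3.357 ≈ 3.4 days.

3.4 days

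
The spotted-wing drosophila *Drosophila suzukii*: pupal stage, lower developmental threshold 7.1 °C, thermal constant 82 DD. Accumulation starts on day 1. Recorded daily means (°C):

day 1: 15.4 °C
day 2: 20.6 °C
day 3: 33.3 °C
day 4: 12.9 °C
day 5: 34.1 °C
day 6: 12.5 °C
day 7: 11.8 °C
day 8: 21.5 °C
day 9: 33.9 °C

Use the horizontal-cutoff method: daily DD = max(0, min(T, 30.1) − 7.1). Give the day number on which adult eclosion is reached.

day 7

Daily DD above 7.1 °C (capped at 23.0): 8.3, 13.5, 23.0, 5.8, 23.0, 5.4, 4.7, 14.4, 23.0.
Cumulative: 8.3, 21.8, 44.8, 50.6, 73.6, 79.0, 83.7, 98.1, 121.1.
The total first reaches 82 DD on day 7.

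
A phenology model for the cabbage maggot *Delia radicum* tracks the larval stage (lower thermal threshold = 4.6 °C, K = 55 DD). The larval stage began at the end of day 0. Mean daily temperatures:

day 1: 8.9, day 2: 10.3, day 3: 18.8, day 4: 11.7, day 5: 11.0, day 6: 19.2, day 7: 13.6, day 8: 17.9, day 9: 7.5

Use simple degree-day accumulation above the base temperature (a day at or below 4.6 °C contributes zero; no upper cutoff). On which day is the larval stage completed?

Daily DD above 4.6 °C: 4.3, 5.7, 14.2, 7.1, 6.4, 14.6, 9.0, 13.3, 2.9.
Cumulative: 4.3, 10.0, 24.2, 31.3, 37.7, 52.3, 61.3, 74.6, 77.5.
The total first reaches 55 DD on day 7.

day 7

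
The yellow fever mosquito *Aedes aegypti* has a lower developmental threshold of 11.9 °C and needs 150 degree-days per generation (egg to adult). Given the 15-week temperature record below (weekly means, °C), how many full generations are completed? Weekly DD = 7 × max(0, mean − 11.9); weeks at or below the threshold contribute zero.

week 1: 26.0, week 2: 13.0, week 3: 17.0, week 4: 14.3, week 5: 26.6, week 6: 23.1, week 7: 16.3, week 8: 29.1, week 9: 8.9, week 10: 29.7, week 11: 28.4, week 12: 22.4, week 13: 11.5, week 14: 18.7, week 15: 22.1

6 generations

Weekly DD (7 × max(0, T̄ − 11.9)): 98.7, 7.7, 35.7, 16.8, 102.9, 78.4, 30.8, 120.4, 0.0, 124.6, 115.5, 73.5, 0.0, 47.6, 71.4.
Season total = 924.0 DD.
Complete generations = ⌊924.0 / 150⌋ = 6.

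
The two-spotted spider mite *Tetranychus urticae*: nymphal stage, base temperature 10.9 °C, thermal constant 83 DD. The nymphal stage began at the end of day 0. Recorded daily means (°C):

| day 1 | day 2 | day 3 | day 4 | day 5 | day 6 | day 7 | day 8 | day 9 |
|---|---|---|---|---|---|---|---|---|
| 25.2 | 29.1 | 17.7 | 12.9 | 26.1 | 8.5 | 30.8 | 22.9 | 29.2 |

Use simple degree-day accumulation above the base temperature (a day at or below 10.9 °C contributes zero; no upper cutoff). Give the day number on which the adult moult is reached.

Daily DD above 10.9 °C: 14.3, 18.2, 6.8, 2.0, 15.2, 0.0, 19.9, 12.0, 18.3.
Cumulative: 14.3, 32.5, 39.3, 41.3, 56.5, 56.5, 76.4, 88.4, 106.7.
The total first reaches 83 DD on day 8.

day 8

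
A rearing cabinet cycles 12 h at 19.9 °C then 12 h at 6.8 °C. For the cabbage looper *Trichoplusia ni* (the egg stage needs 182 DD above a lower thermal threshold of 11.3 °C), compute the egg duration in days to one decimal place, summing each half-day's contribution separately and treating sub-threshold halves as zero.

Day half: max(0, 19.9 − 11.3) × 0.5 = 8.6 × 0.5 = 4.30 DD.
Night half: max(0, 6.8 − 11.3) × 0.5 = 0.0 × 0.5 = 0.00 DD.
Per 24 h: 4.30 DD/day.
Duration = 182 / 4.30 = 42.326 ≈ 42.3 days.

42.3 days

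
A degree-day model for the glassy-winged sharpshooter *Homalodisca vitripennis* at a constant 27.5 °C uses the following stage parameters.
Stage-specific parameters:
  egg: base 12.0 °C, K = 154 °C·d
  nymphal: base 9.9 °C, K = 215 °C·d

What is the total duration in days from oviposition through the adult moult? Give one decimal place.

22.2 days

egg: 154 / (27.5 − 12.0) = 154 / 15.5 = 9.935 d.
nymphal: 215 / (27.5 − 9.9) = 215 / 17.6 = 12.216 d.
Sum = 22.151 ≈ 22.2 days.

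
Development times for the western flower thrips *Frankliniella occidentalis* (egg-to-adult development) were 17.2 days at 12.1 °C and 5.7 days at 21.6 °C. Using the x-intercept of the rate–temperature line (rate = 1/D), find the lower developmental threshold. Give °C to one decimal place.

Equal thermal constants: D₁(T₁ − T_b) = D₂(T₂ − T_b).
17.2·(12.1 − T_b) = 5.7·(21.6 − T_b)
T_b = (17.2·12.1 − 5.7·21.6) / (17.2 − 5.7) = 85.00 / 11.5 = 7.391 °C ≈ 7.4 °C.

7.4 °C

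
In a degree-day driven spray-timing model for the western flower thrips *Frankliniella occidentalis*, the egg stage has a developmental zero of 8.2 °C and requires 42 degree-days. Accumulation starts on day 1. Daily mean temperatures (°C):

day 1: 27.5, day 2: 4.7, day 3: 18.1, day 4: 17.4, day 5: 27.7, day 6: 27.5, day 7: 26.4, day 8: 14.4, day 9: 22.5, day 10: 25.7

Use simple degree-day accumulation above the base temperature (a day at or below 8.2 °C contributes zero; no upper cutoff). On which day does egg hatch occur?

day 5

Daily DD above 8.2 °C: 19.3, 0.0, 9.9, 9.2, 19.5, 19.3, 18.2, 6.2, 14.3, 17.5.
Cumulative: 19.3, 19.3, 29.2, 38.4, 57.9, 77.2, 95.4, 101.6, 115.9, 133.4.
The total first reaches 42 DD on day 5.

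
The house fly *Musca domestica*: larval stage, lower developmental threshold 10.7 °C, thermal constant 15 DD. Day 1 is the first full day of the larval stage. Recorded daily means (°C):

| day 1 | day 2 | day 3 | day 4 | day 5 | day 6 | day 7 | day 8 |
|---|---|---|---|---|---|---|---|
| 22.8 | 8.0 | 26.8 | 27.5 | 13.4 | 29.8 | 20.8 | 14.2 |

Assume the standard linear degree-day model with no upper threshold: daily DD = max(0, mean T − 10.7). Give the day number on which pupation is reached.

day 3

Daily DD above 10.7 °C: 12.1, 0.0, 16.1, 16.8, 2.7, 19.1, 10.1, 3.5.
Cumulative: 12.1, 12.1, 28.2, 45.0, 47.7, 66.8, 76.9, 80.4.
The total first reaches 15 DD on day 3.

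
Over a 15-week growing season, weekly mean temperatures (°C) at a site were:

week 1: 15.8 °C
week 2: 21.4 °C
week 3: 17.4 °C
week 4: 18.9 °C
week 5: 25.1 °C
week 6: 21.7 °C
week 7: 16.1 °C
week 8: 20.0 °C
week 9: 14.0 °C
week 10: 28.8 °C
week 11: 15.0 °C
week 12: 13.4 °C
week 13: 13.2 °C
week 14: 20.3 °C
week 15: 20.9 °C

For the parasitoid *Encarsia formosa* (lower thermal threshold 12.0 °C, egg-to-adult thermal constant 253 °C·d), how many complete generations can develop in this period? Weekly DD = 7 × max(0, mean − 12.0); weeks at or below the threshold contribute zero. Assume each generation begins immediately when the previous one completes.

2 generations

Weekly DD (7 × max(0, T̄ − 12.0)): 26.6, 65.8, 37.8, 48.3, 91.7, 67.9, 28.7, 56.0, 14.0, 117.6, 21.0, 9.8, 8.4, 58.1, 62.3.
Season total = 714.0 DD.
Complete generations = ⌊714.0 / 253⌋ = 2.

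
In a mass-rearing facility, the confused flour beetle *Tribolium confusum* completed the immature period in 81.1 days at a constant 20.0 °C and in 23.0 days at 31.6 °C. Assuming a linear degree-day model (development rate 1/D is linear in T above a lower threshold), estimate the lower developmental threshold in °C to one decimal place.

Under the model K = D·(T − T_b), so D₁·(T₁ − T_b) = D₂·(T₂ − T_b).
81.1·(20.0 − T_b) = 23.0·(31.6 − T_b)
T_b = (81.1·20.0 − 23.0·31.6) / (81.1 − 23.0) = 895.20 / 58.1 = 15.408 °C ≈ 15.4 °C.

15.4 °C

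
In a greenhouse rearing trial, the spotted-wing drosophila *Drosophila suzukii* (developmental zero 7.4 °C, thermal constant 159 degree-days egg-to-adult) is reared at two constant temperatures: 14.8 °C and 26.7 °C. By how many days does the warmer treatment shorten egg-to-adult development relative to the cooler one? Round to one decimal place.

13.2 days

At 14.8 °C: 159 / (14.8 − 7.4) = 159 / 7.4 = 21.486 d.
At 26.7 °C: 159 / (26.7 − 7.4) = 159 / 19.3 = 8.238 d.
Difference = |21.486 − 8.238| = 13.248 ≈ 13.2 days.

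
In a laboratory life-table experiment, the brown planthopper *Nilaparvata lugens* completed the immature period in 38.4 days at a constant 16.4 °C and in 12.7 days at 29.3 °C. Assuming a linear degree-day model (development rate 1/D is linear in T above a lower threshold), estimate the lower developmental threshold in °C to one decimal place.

Under the model K = D·(T − T_b), so D₁·(T₁ − T_b) = D₂·(T₂ − T_b).
38.4·(16.4 − T_b) = 12.7·(29.3 − T_b)
T_b = (38.4·16.4 − 12.7·29.3) / (38.4 − 12.7) = 257.65 / 25.7 = 10.025 °C ≈ 10.0 °C.

10.0 °C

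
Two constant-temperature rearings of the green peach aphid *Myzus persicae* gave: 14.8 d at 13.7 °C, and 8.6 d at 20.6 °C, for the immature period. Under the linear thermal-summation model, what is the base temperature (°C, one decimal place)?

Linear rate model ⇒ the product D·(T − T_b) is constant across temperatures.
14.8·(13.7 − T_b) = 8.6·(20.6 − T_b)
T_b = (14.8·13.7 − 8.6·20.6) / (14.8 − 8.6) = 25.60 / 6.2 = 4.129 °C ≈ 4.1 °C.

4.1 °C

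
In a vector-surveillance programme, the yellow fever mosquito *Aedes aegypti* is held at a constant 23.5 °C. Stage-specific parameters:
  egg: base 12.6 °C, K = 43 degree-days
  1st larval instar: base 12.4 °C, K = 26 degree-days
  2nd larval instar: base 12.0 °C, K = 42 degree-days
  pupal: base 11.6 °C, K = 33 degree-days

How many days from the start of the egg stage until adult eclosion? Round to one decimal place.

12.7 days

egg: 43 / (23.5 − 12.6) = 43 / 10.9 = 3.945 d.
1st larval instar: 26 / (23.5 − 12.4) = 26 / 11.1 = 2.342 d.
2nd larval instar: 42 / (23.5 − 12.0) = 42 / 11.5 = 3.652 d.
pupal: 33 / (23.5 − 11.6) = 33 / 11.9 = 2.773 d.
Sum = 12.713 ≈ 12.7 days.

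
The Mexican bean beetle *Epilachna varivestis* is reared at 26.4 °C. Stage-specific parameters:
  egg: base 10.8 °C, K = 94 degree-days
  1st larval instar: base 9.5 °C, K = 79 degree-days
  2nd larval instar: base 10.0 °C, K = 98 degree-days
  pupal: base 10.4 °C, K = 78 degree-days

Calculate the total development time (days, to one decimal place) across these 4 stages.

egg: 94 / (26.4 − 10.8) = 94 / 15.6 = 6.026 d.
1st larval instar: 79 / (26.4 − 9.5) = 79 / 16.9 = 4.675 d.
2nd larval instar: 98 / (26.4 − 10.0) = 98 / 16.4 = 5.976 d.
pupal: 78 / (26.4 − 10.4) = 78 / 16.0 = 4.875 d.
Sum = 21.551 ≈ 21.6 days.

21.6 days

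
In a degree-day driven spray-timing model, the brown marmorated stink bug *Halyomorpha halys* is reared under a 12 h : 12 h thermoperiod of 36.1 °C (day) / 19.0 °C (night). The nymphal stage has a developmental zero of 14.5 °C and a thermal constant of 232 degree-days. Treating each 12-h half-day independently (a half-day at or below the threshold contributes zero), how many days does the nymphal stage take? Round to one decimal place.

Day half: max(0, 36.1 − 14.5) × 0.5 = 21.6 × 0.5 = 10.80 DD.
Night half: max(0, 19.0 − 14.5) × 0.5 = 4.5 × 0.5 = 2.25 DD.
Per 24 h: 13.05 DD/day.
Duration = 232 / 13.05 = 17.778 ≈ 17.8 days.

17.8 days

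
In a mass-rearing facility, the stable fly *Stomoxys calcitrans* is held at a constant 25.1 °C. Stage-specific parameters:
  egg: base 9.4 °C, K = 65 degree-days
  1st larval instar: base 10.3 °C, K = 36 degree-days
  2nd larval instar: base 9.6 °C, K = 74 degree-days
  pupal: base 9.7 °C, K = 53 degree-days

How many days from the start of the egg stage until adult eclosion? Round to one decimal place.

14.8 days

egg: 65 / (25.1 − 9.4) = 65 / 15.7 = 4.140 d.
1st larval instar: 36 / (25.1 − 10.3) = 36 / 14.8 = 2.432 d.
2nd larval instar: 74 / (25.1 − 9.6) = 74 / 15.5 = 4.774 d.
pupal: 53 / (25.1 − 9.7) = 53 / 15.4 = 3.442 d.
Sum = 14.788 ≈ 14.8 days.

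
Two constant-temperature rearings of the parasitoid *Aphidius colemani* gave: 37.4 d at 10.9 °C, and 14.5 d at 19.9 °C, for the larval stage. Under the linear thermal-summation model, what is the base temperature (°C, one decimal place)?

5.2 °C

Linear rate model ⇒ the product D·(T − T_b) is constant across temperatures.
37.4·(10.9 − T_b) = 14.5·(19.9 − T_b)
T_b = (37.4·10.9 − 14.5·19.9) / (37.4 − 14.5) = 119.11 / 22.9 = 5.201 °C ≈ 5.2 °C.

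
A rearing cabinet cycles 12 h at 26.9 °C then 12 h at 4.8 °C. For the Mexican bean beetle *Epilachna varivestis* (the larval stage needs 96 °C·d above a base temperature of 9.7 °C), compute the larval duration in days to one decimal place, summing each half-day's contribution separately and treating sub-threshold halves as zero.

Day half: max(0, 26.9 − 9.7) × 0.5 = 17.2 × 0.5 = 8.60 DD.
Night half: max(0, 4.8 − 9.7) × 0.5 = 0.0 × 0.5 = 0.00 DD.
Per 24 h: 8.60 DD/day.
Duration = 96 / 8.60 = 11.163 ≈ 11.2 days.

11.2 days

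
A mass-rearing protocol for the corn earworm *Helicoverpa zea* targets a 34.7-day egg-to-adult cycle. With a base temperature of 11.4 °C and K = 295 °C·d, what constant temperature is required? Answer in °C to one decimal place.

Required daily accumulation = 295 / 34.7 = 8.501 DD/day.
T = T_base + 8.501 = 11.4 + 8.501 = 19.901 ≈ 19.9 °C.

19.9 °C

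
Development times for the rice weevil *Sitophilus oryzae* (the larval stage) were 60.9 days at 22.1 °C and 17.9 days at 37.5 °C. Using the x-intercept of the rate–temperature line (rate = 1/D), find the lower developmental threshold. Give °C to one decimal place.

Under the model K = D·(T − T_b), so D₁·(T₁ − T_b) = D₂·(T₂ − T_b).
60.9·(22.1 − T_b) = 17.9·(37.5 − T_b)
T_b = (60.9·22.1 − 17.9·37.5) / (60.9 − 17.9) = 674.64 / 43.0 = 15.689 °C ≈ 15.7 °C.

15.7 °C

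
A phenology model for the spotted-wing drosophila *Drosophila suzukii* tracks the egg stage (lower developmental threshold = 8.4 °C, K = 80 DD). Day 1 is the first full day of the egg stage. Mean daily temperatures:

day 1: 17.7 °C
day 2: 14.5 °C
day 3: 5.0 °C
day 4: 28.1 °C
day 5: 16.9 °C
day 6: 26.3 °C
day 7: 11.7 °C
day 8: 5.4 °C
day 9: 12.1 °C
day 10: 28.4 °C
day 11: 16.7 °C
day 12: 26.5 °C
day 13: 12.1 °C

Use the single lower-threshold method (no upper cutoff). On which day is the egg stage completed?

day 10

Daily DD above 8.4 °C: 9.3, 6.1, 0.0, 19.7, 8.5, 17.9, 3.3, 0.0, 3.7, 20.0, 8.3, 18.1, 3.7.
Cumulative: 9.3, 15.4, 15.4, 35.1, 43.6, 61.5, 64.8, 64.8, 68.5, 88.5, 96.8, 114.9, 118.6.
The total first reaches 80 DD on day 10.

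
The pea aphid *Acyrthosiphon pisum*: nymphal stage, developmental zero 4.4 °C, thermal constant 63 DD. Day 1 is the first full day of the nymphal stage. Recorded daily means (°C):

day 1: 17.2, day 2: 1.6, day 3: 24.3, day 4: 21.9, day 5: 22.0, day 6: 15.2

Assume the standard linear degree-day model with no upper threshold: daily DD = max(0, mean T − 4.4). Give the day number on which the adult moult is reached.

Daily DD above 4.4 °C: 12.8, 0.0, 19.9, 17.5, 17.6, 10.8.
Cumulative: 12.8, 12.8, 32.7, 50.2, 67.8, 78.6.
The total first reaches 63 DD on day 5.

day 5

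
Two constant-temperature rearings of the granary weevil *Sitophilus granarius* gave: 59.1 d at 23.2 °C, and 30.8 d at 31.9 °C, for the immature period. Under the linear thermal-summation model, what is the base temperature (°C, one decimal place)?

Under the model K = D·(T − T_b), so D₁·(T₁ − T_b) = D₂·(T₂ − T_b).
59.1·(23.2 − T_b) = 30.8·(31.9 − T_b)
T_b = (59.1·23.2 − 30.8·31.9) / (59.1 − 30.8) = 388.60 / 28.3 = 13.731 °C ≈ 13.7 °C.

13.7 °C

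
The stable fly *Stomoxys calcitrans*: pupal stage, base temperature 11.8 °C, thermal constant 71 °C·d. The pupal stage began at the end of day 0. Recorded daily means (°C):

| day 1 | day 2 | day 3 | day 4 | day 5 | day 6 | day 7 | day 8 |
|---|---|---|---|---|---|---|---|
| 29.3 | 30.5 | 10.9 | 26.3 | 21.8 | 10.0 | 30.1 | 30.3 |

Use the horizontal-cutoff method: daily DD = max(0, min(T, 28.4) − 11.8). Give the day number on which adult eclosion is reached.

day 7

Daily DD above 11.8 °C (capped at 16.6): 16.6, 16.6, 0.0, 14.5, 10.0, 0.0, 16.6, 16.6.
Cumulative: 16.6, 33.2, 33.2, 47.7, 57.7, 57.7, 74.3, 90.9.
The total first reaches 71 DD on day 7.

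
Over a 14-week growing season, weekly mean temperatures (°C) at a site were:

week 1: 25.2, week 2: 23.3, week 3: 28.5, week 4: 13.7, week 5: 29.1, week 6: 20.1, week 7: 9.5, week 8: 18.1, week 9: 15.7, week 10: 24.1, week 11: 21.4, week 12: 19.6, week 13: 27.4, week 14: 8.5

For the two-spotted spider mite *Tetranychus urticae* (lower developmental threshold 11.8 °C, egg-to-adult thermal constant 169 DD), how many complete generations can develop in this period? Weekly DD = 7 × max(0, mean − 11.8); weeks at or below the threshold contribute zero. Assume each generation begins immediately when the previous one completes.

5 generations

Weekly DD (7 × max(0, T̄ − 11.8)): 93.8, 80.5, 116.9, 13.3, 121.1, 58.1, 0.0, 44.1, 27.3, 86.1, 67.2, 54.6, 109.2, 0.0.
Season total = 872.2 DD.
Complete generations = ⌊872.2 / 169⌋ = 5.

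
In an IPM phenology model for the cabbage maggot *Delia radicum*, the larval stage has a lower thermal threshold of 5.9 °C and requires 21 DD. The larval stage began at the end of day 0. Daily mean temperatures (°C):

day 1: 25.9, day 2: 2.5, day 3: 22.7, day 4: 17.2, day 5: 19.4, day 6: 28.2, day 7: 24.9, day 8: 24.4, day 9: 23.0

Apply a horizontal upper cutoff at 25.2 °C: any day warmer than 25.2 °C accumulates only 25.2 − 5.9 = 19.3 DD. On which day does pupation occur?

day 3

Daily DD above 5.9 °C (capped at 19.3): 19.3, 0.0, 16.8, 11.3, 13.5, 19.3, 19.0, 18.5, 17.1.
Cumulative: 19.3, 19.3, 36.1, 47.4, 60.9, 80.2, 99.2, 117.7, 134.8.
The total first reaches 21 DD on day 3.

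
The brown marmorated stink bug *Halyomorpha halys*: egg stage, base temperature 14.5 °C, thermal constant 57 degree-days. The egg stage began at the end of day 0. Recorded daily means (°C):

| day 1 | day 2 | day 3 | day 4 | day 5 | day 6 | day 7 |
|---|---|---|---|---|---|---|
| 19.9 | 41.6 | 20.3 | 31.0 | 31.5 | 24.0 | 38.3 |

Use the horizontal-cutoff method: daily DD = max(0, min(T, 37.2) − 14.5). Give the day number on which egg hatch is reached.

Daily DD above 14.5 °C (capped at 22.7): 5.4, 22.7, 5.8, 16.5, 17.0, 9.5, 22.7.
Cumulative: 5.4, 28.1, 33.9, 50.4, 67.4, 76.9, 99.6.
The total first reaches 57 DD on day 5.

day 5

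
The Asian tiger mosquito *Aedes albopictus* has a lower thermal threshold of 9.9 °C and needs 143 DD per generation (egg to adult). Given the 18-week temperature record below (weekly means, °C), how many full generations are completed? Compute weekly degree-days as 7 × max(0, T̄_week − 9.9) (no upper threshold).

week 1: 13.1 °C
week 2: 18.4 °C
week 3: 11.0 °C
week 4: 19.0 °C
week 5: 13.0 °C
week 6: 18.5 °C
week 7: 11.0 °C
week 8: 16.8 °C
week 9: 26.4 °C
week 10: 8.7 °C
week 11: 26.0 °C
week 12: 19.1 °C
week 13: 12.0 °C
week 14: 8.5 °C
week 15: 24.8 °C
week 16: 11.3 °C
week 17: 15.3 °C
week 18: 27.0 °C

Weekly DD (7 × max(0, T̄ − 9.9)): 22.4, 59.5, 7.7, 63.7, 21.7, 60.2, 7.7, 48.3, 115.5, 0.0, 112.7, 64.4, 14.7, 0.0, 104.3, 9.8, 37.8, 119.7.
Season total = 870.1 DD.
Complete generations = ⌊870.1 / 143⌋ = 6.

6 generations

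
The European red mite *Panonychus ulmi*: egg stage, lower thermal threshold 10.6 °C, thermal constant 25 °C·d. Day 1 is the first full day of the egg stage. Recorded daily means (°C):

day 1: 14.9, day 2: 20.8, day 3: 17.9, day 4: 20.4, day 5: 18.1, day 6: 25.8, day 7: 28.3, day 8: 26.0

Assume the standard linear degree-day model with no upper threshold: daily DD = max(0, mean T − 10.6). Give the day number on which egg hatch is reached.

day 4

Daily DD above 10.6 °C: 4.3, 10.2, 7.3, 9.8, 7.5, 15.2, 17.7, 15.4.
Cumulative: 4.3, 14.5, 21.8, 31.6, 39.1, 54.3, 72.0, 87.4.
The total first reaches 25 DD on day 4.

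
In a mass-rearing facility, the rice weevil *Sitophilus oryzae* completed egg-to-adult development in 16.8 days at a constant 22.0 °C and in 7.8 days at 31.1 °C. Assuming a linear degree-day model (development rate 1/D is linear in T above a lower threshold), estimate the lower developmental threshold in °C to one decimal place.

Linear rate model ⇒ the product D·(T − T_b) is constant across temperatures.
16.8·(22.0 − T_b) = 7.8·(31.1 − T_b)
T_b = (16.8·22.0 − 7.8·31.1) / (16.8 − 7.8) = 127.02 / 9.0 = 14.113 °C ≈ 14.1 °C.

14.1 °C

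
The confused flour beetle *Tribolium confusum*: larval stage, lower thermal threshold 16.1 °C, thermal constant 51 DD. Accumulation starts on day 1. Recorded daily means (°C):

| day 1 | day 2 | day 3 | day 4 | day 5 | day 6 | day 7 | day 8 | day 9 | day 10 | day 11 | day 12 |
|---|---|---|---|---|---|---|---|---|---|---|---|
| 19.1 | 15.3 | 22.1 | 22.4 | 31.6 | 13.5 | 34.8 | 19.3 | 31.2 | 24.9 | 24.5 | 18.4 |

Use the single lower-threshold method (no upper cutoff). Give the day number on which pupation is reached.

day 8

Daily DD above 16.1 °C: 3.0, 0.0, 6.0, 6.3, 15.5, 0.0, 18.7, 3.2, 15.1, 8.8, 8.4, 2.3.
Cumulative: 3.0, 3.0, 9.0, 15.3, 30.8, 30.8, 49.5, 52.7, 67.8, 76.6, 85.0, 87.3.
The total first reaches 51 DD on day 8.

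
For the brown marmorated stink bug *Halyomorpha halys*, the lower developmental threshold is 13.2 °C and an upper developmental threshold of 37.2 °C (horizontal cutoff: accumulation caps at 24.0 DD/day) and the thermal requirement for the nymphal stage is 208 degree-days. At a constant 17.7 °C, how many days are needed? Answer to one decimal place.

46.2 days

Daily accumulation = 17.7 − 13.2 = 4.5 DD/day.
Duration = 208 / 4.5 = 46.222 ≈ 46.2 days.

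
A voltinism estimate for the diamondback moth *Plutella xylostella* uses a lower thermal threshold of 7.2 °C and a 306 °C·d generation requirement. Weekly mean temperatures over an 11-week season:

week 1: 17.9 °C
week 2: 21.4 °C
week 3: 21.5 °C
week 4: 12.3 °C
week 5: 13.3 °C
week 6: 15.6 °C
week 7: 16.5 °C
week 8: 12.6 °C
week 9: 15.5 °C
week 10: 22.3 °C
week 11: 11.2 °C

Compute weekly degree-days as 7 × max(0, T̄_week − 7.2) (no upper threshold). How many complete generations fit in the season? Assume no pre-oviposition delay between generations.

Weekly DD (7 × max(0, T̄ − 7.2)): 74.9, 99.4, 100.1, 35.7, 42.7, 58.8, 65.1, 37.8, 58.1, 105.7, 28.0.
Season total = 706.3 DD.
Complete generations = ⌊706.3 / 306⌋ = 2.

2 generations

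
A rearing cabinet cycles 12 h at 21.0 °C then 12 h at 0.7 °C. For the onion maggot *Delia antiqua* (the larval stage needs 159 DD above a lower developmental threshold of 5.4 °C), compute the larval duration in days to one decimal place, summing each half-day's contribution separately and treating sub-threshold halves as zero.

Day half: max(0, 21.0 − 5.4) × 0.5 = 15.6 × 0.5 = 7.80 DD.
Night half: max(0, 0.7 − 5.4) × 0.5 = 0.0 × 0.5 = 0.00 DD.
Per 24 h: 7.80 DD/day.
Duration = 159 / 7.80 = 20.385 ≈ 20.4 days.

20.4 days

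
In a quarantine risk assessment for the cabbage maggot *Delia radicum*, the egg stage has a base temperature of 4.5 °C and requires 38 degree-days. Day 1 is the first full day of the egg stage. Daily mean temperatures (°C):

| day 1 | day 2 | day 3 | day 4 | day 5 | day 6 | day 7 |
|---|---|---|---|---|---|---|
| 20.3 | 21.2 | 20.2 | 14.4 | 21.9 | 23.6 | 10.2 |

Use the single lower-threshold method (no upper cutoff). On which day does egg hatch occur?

day 3

Daily DD above 4.5 °C: 15.8, 16.7, 15.7, 9.9, 17.4, 19.1, 5.7.
Cumulative: 15.8, 32.5, 48.2, 58.1, 75.5, 94.6, 100.3.
The total first reaches 38 DD on day 3.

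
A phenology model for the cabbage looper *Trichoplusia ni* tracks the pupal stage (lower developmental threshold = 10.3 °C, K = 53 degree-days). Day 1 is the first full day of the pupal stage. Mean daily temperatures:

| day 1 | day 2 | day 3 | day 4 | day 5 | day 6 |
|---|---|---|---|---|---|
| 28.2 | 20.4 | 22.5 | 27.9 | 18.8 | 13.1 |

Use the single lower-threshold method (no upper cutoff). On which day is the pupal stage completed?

Daily DD above 10.3 °C: 17.9, 10.1, 12.2, 17.6, 8.5, 2.8.
Cumulative: 17.9, 28.0, 40.2, 57.8, 66.3, 69.1.
The total first reaches 53 DD on day 4.

day 4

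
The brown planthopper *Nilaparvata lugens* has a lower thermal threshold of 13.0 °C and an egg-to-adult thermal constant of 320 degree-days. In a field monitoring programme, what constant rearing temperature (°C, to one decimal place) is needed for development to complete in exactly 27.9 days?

Required daily accumulation = 320 / 27.9 = 11.470 DD/day.
T = T_base + 11.470 = 13.0 + 11.470 = 24.470 ≈ 24.5 °C.

24.5 °C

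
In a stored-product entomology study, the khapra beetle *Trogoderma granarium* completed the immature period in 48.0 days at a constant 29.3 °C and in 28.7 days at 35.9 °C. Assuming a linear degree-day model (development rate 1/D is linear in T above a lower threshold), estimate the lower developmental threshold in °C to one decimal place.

19.5 °C

Equal thermal constants: D₁(T₁ − T_b) = D₂(T₂ − T_b).
48.0·(29.3 − T_b) = 28.7·(35.9 − T_b)
T_b = (48.0·29.3 − 28.7·35.9) / (48.0 − 28.7) = 376.07 / 19.3 = 19.485 °C ≈ 19.5 °C.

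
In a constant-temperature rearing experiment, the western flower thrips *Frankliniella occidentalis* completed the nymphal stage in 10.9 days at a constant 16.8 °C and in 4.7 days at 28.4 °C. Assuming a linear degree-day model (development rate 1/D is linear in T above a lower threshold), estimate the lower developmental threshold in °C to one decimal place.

Linear rate model ⇒ the product D·(T − T_b) is constant across temperatures.
10.9·(16.8 − T_b) = 4.7·(28.4 − T_b)
T_b = (10.9·16.8 − 4.7·28.4) / (10.9 − 4.7) = 49.64 / 6.2 = 8.006 °C ≈ 8.0 °C.

8.0 °C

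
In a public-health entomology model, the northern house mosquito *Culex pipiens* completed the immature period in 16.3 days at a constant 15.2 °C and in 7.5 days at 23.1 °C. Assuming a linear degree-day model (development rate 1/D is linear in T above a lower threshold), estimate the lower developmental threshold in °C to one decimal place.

Equal thermal constants: D₁(T₁ − T_b) = D₂(T₂ − T_b).
16.3·(15.2 − T_b) = 7.5·(23.1 − T_b)
T_b = (16.3·15.2 − 7.5·23.1) / (16.3 − 7.5) = 74.51 / 8.8 = 8.467 °C ≈ 8.5 °C.

8.5 °C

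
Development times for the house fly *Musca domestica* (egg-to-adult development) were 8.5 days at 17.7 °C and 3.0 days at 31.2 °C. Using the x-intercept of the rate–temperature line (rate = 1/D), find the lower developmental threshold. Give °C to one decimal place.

10.3 °C

Under the model K = D·(T − T_b), so D₁·(T₁ − T_b) = D₂·(T₂ − T_b).
8.5·(17.7 − T_b) = 3.0·(31.2 − T_b)
T_b = (8.5·17.7 − 3.0·31.2) / (8.5 − 3.0) = 56.85 / 5.5 = 10.336 °C ≈ 10.3 °C.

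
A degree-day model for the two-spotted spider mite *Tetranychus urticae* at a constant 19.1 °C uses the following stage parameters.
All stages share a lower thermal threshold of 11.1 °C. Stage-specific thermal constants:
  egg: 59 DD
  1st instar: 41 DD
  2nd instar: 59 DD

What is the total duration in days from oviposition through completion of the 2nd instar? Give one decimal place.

19.9 days

Daily accumulation at 19.1 °C = 19.1 − 11.1 = 8.0 DD/day.
Total K = 59 + 41 + 59 = 159 DD.
Total duration = 159 / 8.0 = 19.875 ≈ 19.9 days.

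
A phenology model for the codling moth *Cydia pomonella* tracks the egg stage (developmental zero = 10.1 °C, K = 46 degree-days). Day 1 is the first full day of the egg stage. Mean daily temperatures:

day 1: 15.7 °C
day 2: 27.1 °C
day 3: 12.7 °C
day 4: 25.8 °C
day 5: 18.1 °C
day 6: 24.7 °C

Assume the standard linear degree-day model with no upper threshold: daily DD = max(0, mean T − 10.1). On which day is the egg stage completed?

Daily DD above 10.1 °C: 5.6, 17.0, 2.6, 15.7, 8.0, 14.6.
Cumulative: 5.6, 22.6, 25.2, 40.9, 48.9, 63.5.
The total first reaches 46 DD on day 5.

day 5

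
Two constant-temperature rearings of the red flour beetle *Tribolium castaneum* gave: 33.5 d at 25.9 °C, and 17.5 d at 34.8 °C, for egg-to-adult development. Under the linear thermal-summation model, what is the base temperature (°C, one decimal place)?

Linear rate model ⇒ the product D·(T − T_b) is constant across temperatures.
33.5·(25.9 − T_b) = 17.5·(34.8 − T_b)
T_b = (33.5·25.9 − 17.5·34.8) / (33.5 − 17.5) = 258.65 / 16.0 = 16.166 °C ≈ 16.2 °C.

16.2 °C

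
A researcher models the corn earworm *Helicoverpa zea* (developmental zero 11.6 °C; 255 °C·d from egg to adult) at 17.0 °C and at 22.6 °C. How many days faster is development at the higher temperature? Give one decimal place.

24.0 days

At 17.0 °C: 255 / (17.0 − 11.6) = 255 / 5.4 = 47.222 d.
At 22.6 °C: 255 / (22.6 − 11.6) = 255 / 11.0 = 23.182 d.
Difference = |47.222 − 23.182| = 24.040 ≈ 24.0 days.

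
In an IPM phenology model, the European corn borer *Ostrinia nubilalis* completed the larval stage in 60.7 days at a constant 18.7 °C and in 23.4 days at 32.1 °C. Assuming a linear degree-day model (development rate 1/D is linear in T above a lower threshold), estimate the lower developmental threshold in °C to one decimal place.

Linear rate model ⇒ the product D·(T − T_b) is constant across temperatures.
60.7·(18.7 − T_b) = 23.4·(32.1 − T_b)
T_b = (60.7·18.7 − 23.4·32.1) / (60.7 − 23.4) = 383.95 / 37.3 = 10.294 °C ≈ 10.3 °C.

10.3 °C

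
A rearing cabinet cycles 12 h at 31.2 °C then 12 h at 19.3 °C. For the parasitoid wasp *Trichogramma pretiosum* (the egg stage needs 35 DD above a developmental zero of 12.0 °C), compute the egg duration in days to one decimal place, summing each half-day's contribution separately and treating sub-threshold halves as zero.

Day half: max(0, 31.2 − 12.0) × 0.5 = 19.2 × 0.5 = 9.60 DD.
Night half: max(0, 19.3 − 12.0) × 0.5 = 7.3 × 0.5 = 3.65 DD.
Per 24 h: 13.25 DD/day.
Duration = 35 / 13.25 = 2.642 ≈ 2.6 days.

2.6 days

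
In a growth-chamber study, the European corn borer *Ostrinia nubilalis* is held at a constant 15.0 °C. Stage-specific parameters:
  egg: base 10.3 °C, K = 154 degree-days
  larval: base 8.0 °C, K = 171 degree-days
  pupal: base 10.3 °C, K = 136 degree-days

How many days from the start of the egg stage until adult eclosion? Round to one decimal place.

egg: 154 / (15.0 − 10.3) = 154 / 4.7 = 32.766 d.
larval: 171 / (15.0 − 8.0) = 171 / 7.0 = 24.429 d.
pupal: 136 / (15.0 − 10.3) = 136 / 4.7 = 28.936 d.
Sum = 86.131 ≈ 86.1 days.

86.1 days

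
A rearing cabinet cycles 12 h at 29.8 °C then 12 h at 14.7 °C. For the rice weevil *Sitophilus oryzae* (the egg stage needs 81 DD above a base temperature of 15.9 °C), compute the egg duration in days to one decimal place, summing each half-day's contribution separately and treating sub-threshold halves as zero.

11.7 days

Day half: max(0, 29.8 − 15.9) × 0.5 = 13.9 × 0.5 = 6.95 DD.
Night half: max(0, 14.7 − 15.9) × 0.5 = 0.0 × 0.5 = 0.00 DD.
Per 24 h: 6.95 DD/day.
Duration = 81 / 6.95 = 11.655 ≈ 11.7 days.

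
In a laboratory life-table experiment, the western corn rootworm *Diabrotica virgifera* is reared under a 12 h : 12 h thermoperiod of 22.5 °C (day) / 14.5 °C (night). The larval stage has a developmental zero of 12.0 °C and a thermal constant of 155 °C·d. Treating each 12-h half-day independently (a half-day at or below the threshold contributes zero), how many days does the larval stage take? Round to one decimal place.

23.8 days

Day half: max(0, 22.5 − 12.0) × 0.5 = 10.5 × 0.5 = 5.25 DD.
Night half: max(0, 14.5 − 12.0) × 0.5 = 2.5 × 0.5 = 1.25 DD.
Per 24 h: 6.50 DD/day.
Duration = 155 / 6.50 = 23.846 ≈ 23.8 days.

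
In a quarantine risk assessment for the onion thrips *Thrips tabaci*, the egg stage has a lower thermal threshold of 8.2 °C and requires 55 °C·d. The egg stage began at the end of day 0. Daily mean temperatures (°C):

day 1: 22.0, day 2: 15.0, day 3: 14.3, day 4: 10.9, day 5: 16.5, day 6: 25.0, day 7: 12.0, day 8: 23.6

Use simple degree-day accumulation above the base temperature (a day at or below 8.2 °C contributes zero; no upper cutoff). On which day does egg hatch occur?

day 7

Daily DD above 8.2 °C: 13.8, 6.8, 6.1, 2.7, 8.3, 16.8, 3.8, 15.4.
Cumulative: 13.8, 20.6, 26.7, 29.4, 37.7, 54.5, 58.3, 73.7.
The total first reaches 55 DD on day 7.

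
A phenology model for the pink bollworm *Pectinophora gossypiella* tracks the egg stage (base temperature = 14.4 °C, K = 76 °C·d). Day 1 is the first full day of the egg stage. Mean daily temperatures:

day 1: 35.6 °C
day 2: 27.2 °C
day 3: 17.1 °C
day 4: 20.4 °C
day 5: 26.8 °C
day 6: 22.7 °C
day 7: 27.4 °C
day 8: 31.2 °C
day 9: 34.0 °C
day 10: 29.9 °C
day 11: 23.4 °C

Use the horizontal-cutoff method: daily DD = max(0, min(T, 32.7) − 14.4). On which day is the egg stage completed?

day 8

Daily DD above 14.4 °C (capped at 18.3): 18.3, 12.8, 2.7, 6.0, 12.4, 8.3, 13.0, 16.8, 18.3, 15.5, 9.0.
Cumulative: 18.3, 31.1, 33.8, 39.8, 52.2, 60.5, 73.5, 90.3, 108.6, 124.1, 133.1.
The total first reaches 76 DD on day 8.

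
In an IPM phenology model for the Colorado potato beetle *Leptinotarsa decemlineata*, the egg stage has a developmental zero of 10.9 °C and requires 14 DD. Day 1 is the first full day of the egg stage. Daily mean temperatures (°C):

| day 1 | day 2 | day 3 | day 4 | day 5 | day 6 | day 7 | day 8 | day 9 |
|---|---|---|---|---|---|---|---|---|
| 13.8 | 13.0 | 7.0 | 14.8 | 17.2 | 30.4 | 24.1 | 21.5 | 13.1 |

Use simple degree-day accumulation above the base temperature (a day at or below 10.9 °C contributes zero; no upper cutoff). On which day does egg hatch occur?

Daily DD above 10.9 °C: 2.9, 2.1, 0.0, 3.9, 6.3, 19.5, 13.2, 10.6, 2.2.
Cumulative: 2.9, 5.0, 5.0, 8.9, 15.2, 34.7, 47.9, 58.5, 60.7.
The total first reaches 14 DD on day 5.

day 5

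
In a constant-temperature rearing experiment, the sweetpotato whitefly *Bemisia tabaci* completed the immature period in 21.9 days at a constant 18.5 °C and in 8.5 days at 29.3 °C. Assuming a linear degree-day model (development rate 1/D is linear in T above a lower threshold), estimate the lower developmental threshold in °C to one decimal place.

Under the model K = D·(T − T_b), so D₁·(T₁ − T_b) = D₂·(T₂ − T_b).
21.9·(18.5 − T_b) = 8.5·(29.3 − T_b)
T_b = (21.9·18.5 − 8.5·29.3) / (21.9 − 8.5) = 156.10 / 13.4 = 11.649 °C ≈ 11.6 °C.

11.6 °C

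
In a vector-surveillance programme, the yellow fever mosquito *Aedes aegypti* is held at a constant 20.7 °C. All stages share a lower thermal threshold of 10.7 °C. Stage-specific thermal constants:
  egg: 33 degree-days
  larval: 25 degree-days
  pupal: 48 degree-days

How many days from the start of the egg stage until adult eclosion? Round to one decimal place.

Daily accumulation at 20.7 °C = 20.7 − 10.7 = 10.0 DD/day.
Total K = 33 + 25 + 48 = 106 DD.
Total duration = 106 / 10.0 = 10.600 ≈ 10.6 days.

10.6 days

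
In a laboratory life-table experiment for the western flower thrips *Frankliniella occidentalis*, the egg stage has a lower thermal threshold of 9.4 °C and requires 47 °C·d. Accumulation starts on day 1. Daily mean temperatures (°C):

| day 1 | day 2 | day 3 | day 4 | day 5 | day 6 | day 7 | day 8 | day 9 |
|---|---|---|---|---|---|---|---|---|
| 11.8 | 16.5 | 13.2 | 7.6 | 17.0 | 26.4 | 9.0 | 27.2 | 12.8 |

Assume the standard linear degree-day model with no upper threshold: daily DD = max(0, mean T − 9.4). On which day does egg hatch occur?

day 8

Daily DD above 9.4 °C: 2.4, 7.1, 3.8, 0.0, 7.6, 17.0, 0.0, 17.8, 3.4.
Cumulative: 2.4, 9.5, 13.3, 13.3, 20.9, 37.9, 37.9, 55.7, 59.1.
The total first reaches 47 DD on day 8.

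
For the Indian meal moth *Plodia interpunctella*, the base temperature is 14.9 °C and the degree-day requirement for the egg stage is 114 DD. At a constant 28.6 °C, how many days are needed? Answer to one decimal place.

Daily accumulation = 28.6 − 14.9 = 13.7 DD/day.
Duration = 114 / 13.7 = 8.321 ≈ 8.3 days.

8.3 days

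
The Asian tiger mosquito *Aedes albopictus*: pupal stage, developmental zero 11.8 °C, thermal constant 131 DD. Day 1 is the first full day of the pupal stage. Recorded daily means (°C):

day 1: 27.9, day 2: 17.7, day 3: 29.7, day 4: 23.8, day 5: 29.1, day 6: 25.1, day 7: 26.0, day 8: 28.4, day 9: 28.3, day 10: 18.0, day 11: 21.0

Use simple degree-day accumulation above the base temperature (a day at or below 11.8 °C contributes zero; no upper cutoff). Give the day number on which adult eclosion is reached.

day 10

Daily DD above 11.8 °C: 16.1, 5.9, 17.9, 12.0, 17.3, 13.3, 14.2, 16.6, 16.5, 6.2, 9.2.
Cumulative: 16.1, 22.0, 39.9, 51.9, 69.2, 82.5, 96.7, 113.3, 129.8, 136.0, 145.2.
The total first reaches 131 DD on day 10.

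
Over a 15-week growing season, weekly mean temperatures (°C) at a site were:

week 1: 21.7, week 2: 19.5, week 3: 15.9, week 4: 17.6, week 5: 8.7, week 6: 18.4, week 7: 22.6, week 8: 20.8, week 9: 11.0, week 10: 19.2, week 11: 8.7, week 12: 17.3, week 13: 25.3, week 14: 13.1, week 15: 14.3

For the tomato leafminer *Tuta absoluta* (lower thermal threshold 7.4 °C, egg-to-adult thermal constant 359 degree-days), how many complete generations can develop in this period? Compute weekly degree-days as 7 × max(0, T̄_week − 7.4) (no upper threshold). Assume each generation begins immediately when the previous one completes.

Weekly DD (7 × max(0, T̄ − 7.4)): 100.1, 84.7, 59.5, 71.4, 9.1, 77.0, 106.4, 93.8, 25.2, 82.6, 9.1, 69.3, 125.3, 39.9, 48.3.
Season total = 1001.7 DD.
Complete generations = ⌊1001.7 / 359⌋ = 2.

2 generations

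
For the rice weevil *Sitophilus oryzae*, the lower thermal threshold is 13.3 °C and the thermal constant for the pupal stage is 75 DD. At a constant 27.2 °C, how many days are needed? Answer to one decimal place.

5.4 days

Daily accumulation = 27.2 − 13.3 = 13.9 DD/day.
Duration = 75 / 13.9 = 5.396 ≈ 5.4 days.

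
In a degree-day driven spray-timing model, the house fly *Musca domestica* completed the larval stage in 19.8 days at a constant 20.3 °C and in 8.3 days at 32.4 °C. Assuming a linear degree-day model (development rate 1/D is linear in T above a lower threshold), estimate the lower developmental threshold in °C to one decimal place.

11.6 °C

Under the model K = D·(T − T_b), so D₁·(T₁ − T_b) = D₂·(T₂ − T_b).
19.8·(20.3 − T_b) = 8.3·(32.4 − T_b)
T_b = (19.8·20.3 − 8.3·32.4) / (19.8 − 8.3) = 133.02 / 11.5 = 11.567 °C ≈ 11.6 °C.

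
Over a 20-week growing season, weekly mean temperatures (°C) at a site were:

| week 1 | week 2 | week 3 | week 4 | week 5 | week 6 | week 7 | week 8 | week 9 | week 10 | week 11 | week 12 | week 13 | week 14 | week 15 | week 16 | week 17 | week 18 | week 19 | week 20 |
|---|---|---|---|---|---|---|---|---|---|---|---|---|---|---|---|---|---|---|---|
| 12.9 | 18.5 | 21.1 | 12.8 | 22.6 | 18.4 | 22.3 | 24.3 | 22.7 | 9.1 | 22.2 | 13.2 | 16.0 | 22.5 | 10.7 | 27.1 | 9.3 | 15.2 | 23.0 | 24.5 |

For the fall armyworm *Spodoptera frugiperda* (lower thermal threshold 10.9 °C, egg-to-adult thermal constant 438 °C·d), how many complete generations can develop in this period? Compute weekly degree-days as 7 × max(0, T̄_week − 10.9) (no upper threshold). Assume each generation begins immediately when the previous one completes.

2 generations

Weekly DD (7 × max(0, T̄ − 10.9)): 14.0, 53.2, 71.4, 13.3, 81.9, 52.5, 79.8, 93.8, 82.6, 0.0, 79.1, 16.1, 35.7, 81.2, 0.0, 113.4, 0.0, 30.1, 84.7, 95.2.
Season total = 1078.0 DD.
Complete generations = ⌊1078.0 / 438⌋ = 2.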